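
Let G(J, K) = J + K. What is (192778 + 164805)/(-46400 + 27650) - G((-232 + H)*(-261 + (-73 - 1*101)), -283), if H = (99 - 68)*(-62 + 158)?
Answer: 22385698667/18750 ≈ 1.1939e+6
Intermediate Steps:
H = 2976 (H = 31*96 = 2976)
(192778 + 164805)/(-46400 + 27650) - G((-232 + H)*(-261 + (-73 - 1*101)), -283) = (192778 + 164805)/(-46400 + 27650) - ((-232 + 2976)*(-261 + (-73 - 1*101)) - 283) = 357583/(-18750) - (2744*(-261 + (-73 - 101)) - 283) = 357583*(-1/18750) - (2744*(-261 - 174) - 283) = -357583/18750 - (2744*(-435) - 283) = -357583/18750 - (-1193640 - 283) = -357583/18750 - 1*(-1193923) = -357583/18750 + 1193923 = 22385698667/18750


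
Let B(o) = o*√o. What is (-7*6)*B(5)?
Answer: -210*√5 ≈ -469.57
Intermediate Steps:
B(o) = o^(3/2)
(-7*6)*B(5) = (-7*6)*5^(3/2) = -210*√5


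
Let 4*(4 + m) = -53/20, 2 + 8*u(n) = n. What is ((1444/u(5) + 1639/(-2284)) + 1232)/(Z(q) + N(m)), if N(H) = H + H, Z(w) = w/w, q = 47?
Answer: -348215150/570429 ≈ -610.44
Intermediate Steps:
u(n) = -¼ + n/8
Z(w) = 1
m = -373/80 (m = -4 + (-53/20)/4 = -4 + (-53*1/20)/4 = -4 + (¼)*(-53/20) = -4 - 53/80 = -373/80 ≈ -4.6625)
N(H) = 2*H
((1444/u(5) + 1639/(-2284)) + 1232)/(Z(q) + N(m)) = ((1444/(-¼ + (⅛)*5) + 1639/(-2284)) + 1232)/(1 + 2*(-373/80)) = ((1444/(-¼ + 5/8) + 1639*(-1/2284)) + 1232)/(1 - 373/40) = ((1444/(3/8) - 1639/2284) + 1232)/(-333/40) = ((1444*(8/3) - 1639/2284) + 1232)*(-40/333) = ((11552/3 - 1639/2284) + 1232)*(-40/333) = (26379851/6852 + 1232)*(-40/333) = (34821515/6852)*(-40/333) = -348215150/570429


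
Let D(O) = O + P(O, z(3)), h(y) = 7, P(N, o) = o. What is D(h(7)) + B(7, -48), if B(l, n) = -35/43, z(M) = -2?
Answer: 180/43 ≈ 4.1860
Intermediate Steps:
B(l, n) = -35/43 (B(l, n) = -35*1/43 = -35/43)
D(O) = -2 + O (D(O) = O - 2 = -2 + O)
D(h(7)) + B(7, -48) = (-2 + 7) - 35/43 = 5 - 35/43 = 180/43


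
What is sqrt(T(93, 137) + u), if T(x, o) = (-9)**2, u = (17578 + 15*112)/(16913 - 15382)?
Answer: sqrt(219344839)/1531 ≈ 9.6736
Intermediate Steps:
u = 19258/1531 (u = (17578 + 1680)/1531 = 19258*(1/1531) = 19258/1531 ≈ 12.579)
T(x, o) = 81
sqrt(T(93, 137) + u) = sqrt(81 + 19258/1531) = sqrt(143269/1531) = sqrt(219344839)/1531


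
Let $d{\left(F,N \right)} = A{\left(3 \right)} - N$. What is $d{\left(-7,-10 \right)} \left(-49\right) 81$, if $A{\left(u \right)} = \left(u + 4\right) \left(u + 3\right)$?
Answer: $-206388$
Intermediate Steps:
$A{\left(u \right)} = \left(3 + u\right) \left(4 + u\right)$ ($A{\left(u \right)} = \left(4 + u\right) \left(3 + u\right) = \left(3 + u\right) \left(4 + u\right)$)
$d{\left(F,N \right)} = 42 - N$ ($d{\left(F,N \right)} = \left(12 + 3^{2} + 7 \cdot 3\right) - N = \left(12 + 9 + 21\right) - N = 42 - N$)
$d{\left(-7,-10 \right)} \left(-49\right) 81 = \left(42 - -10\right) \left(-49\right) 81 = \left(42 + 10\right) \left(-49\right) 81 = 52 \left(-49\right) 81 = \left(-2548\right) 81 = -206388$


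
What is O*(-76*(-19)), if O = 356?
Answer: 514064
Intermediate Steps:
O*(-76*(-19)) = 356*(-76*(-19)) = 356*1444 = 514064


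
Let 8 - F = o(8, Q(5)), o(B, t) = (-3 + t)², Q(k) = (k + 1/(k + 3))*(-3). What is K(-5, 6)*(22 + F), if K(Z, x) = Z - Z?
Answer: 0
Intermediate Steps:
Q(k) = -3*k - 3/(3 + k) (Q(k) = (k + 1/(3 + k))*(-3) = -3*k - 3/(3 + k))
K(Z, x) = 0
F = -21097/64 (F = 8 - (-3 + 3*(-1 - 1*5² - 3*5)/(3 + 5))² = 8 - (-3 + 3*(-1 - 1*25 - 15)/8)² = 8 - (-3 + 3*(⅛)*(-1 - 25 - 15))² = 8 - (-3 + 3*(⅛)*(-41))² = 8 - (-3 - 123/8)² = 8 - (-147/8)² = 8 - 1*21609/64 = 8 - 21609/64 = -21097/64 ≈ -329.64)
K(-5, 6)*(22 + F) = 0*(22 - 21097/64) = 0*(-19689/64) = 0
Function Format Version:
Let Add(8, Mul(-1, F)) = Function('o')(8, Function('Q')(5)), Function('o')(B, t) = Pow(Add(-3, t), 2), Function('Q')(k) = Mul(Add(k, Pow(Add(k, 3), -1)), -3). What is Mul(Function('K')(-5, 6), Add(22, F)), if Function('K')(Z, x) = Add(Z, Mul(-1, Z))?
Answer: 0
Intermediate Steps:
Function('Q')(k) = Add(Mul(-3, k), Mul(-3, Pow(Add(3, k), -1))) (Function('Q')(k) = Mul(Add(k, Pow(Add(3, k), -1)), -3) = Add(Mul(-3, k), Mul(-3, Pow(Add(3, k), -1))))
Function('K')(Z, x) = 0
F = Rational(-21097, 64) (F = Add(8, Mul(-1, Pow(Add(-3, Mul(3, Pow(Add(3, 5), -1), Add(-1, Mul(-1, Pow(5, 2)), Mul(-3, 5)))), 2))) = Add(8, Mul(-1, Pow(Add(-3, Mul(3, Pow(8, -1), Add(-1, Mul(-1, 25), -15))), 2))) = Add(8, Mul(-1, Pow(Add(-3, Mul(3, Rational(1, 8), Add(-1, -25, -15))), 2))) = Add(8, Mul(-1, Pow(Add(-3, Mul(3, Rational(1, 8), -41)), 2))) = Add(8, Mul(-1, Pow(Add(-3, Rational(-123, 8)), 2))) = Add(8, Mul(-1, Pow(Rational(-147, 8), 2))) = Add(8, Mul(-1, Rational(21609, 64))) = Add(8, Rational(-21609, 64)) = Rational(-21097, 64) ≈ -329.64)
Mul(Function('K')(-5, 6), Add(22, F)) = Mul(0, Add(22, Rational(-21097, 64))) = Mul(0, Rational(-19689, 64)) = 0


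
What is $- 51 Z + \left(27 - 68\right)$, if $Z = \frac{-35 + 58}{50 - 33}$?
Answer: $-110$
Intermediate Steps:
$Z = \frac{23}{17} \approx 1.3529$
$- 51 Z + \left(27 - 68\right) = \left(-51\right) \frac{23}{17} + \left(27 - 68\right) = -69 + \left(27 - 68\right) = -69 - 41 = -110$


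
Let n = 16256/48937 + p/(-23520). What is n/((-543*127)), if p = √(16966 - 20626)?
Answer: -128/26572791 + I*√915/810981360 ≈ -4.817e-6 + 3.7299e-8*I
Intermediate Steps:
p = 2*I*√915 (p = √(-3660) = 2*I*√915 ≈ 60.498*I)
n = 16256/48937 - I*√915/11760 (n = 16256/48937 + (2*I*√915)/(-23520) = 16256*(1/48937) + (2*I*√915)*(-1/23520) = 16256/48937 - I*√915/11760 ≈ 0.33218 - 0.0025722*I)
n/((-543*127)) = (16256/48937 - I*√915/11760)/((-543*127)) = (16256/48937 - I*√915/11760)/(-68961) = (16256/48937 - I*√915/11760)*(-1/68961) = -128/26572791 + I*√915/810981360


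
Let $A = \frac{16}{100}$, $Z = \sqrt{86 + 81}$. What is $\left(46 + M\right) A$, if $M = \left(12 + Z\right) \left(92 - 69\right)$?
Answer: $\frac{1288}{25} + \frac{92 \sqrt{167}}{25} \approx 99.076$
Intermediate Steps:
$Z = \sqrt{167} \approx 12.923$
$A = \frac{4}{25}$ ($A = 16 \cdot \frac{1}{100} = \frac{4}{25} \approx 0.16$)
$M = 276 + 23 \sqrt{167}$ ($M = \left(12 + \sqrt{167}\right) \left(92 - 69\right) = \left(12 + \sqrt{167}\right) 23 = 276 + 23 \sqrt{167} \approx 573.23$)
$\left(46 + M\right) A = \left(46 + \left(276 + 23 \sqrt{167}\right)\right) \frac{4}{25} = \left(322 + 23 \sqrt{167}\right) \frac{4}{25} = \frac{1288}{25} + \frac{92 \sqrt{167}}{25}$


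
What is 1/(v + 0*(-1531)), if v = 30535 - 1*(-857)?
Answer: 1/31392 ≈ 3.1855e-5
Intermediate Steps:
v = 31392 (v = 30535 + 857 = 31392)
1/(v + 0*(-1531)) = 1/(31392 + 0*(-1531)) = 1/(31392 + 0) = 1/31392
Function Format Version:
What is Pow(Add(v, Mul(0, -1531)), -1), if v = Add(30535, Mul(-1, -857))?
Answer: Rational(1, 31392) ≈ 3.1855e-5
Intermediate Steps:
v = 31392 (v = Add(30535, 857) = 31392)
Pow(Add(v, Mul(0, -1531)), -1) = Pow(Add(31392, Mul(0, -1531)), -1) = Pow(Add(31392, 0), -1) = Pow(31392, -1) = Rational(1, 31392)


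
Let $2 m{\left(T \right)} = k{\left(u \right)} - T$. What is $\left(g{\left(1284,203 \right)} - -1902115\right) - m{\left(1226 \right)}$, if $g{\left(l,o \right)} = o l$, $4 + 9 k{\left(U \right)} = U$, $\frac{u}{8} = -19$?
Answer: $\frac{6490166}{3} \approx 2.1634 \cdot 10^{6}$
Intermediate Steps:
$u = -152$ ($u = 8 \left(-19\right) = -152$)
$k{\left(U \right)} = - \frac{4}{9} + \frac{U}{9}$
$g{\left(l,o \right)} = l o$
$m{\left(T \right)} = - \frac{26}{3} - \frac{T}{2}$ ($m{\left(T \right)} = \frac{\left(- \frac{4}{9} + \frac{1}{9} \left(-152\right)\right) - T}{2} = \frac{\left(- \frac{4}{9} - \frac{152}{9}\right) - T}{2} = \frac{- \frac{52}{3} - T}{2} = - \frac{26}{3} - \frac{T}{2}$)
$\left(g{\left(1284,203 \right)} - -1902115\right) - m{\left(1226 \right)} = \left(1284 \cdot 203 - -1902115\right) - \left(- \frac{26}{3} - 613\right) = \left(260652 + 1902115\right) - \left(- \frac{26}{3} - 613\right) = 2162767 - - \frac{1865}{3} = 2162767 + \frac{1865}{3} = \frac{6490166}{3}$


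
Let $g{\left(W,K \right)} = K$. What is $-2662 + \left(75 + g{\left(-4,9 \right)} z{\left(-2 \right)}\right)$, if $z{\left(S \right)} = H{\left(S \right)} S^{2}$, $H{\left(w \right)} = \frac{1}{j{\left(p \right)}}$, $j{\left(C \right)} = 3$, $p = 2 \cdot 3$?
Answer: $-2575$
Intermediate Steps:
$p = 6$
$H{\left(w \right)} = \frac{1}{3}$
$z{\left(S \right)} = \frac{S^{2}}{3}$
$-2662 + \left(75 + g{\left(-4,9 \right)} z{\left(-2 \right)}\right) = -2662 + \left(75 + 9 \frac{\left(-2\right)^{2}}{3}\right) = -2662 + \left(75 + 9 \cdot \frac{1}{3} \cdot 4\right) = -2662 + \left(75 + 9 \cdot \frac{4}{3}\right) = -2662 + \left(75 + 12\right) = -2662 + 87 = -2575$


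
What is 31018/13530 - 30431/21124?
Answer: 121746401/142903860 ≈ 0.85195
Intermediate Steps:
31018/13530 - 30431/21124 = 31018*(1/13530) - 30431*1/21124 = 15509/6765 - 30431/21124 = 121746401/142903860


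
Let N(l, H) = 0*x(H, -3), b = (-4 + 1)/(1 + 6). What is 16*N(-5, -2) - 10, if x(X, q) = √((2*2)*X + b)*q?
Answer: -10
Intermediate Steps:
b = -3/7 ≈ -0.42857
x(X, q) = q*√(-3/7 + 4*X) (x(X, q) = √((2*2)*X - 3/7)*q = √(4*X - 3/7)*q = √(-3/7 + 4*X)*q = q*√(-3/7 + 4*X))
N(l, H) = 0 (N(l, H) = 0*((⅐)*(-3)*√(-21 + 196*H)) = 0*(-3*√(-21 + 196*H)/7) = 0)
16*N(-5, -2) - 10 = 16*0 - 10 = 0 - 10 = -10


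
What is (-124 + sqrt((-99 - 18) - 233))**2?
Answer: 15026 - 1240*I*sqrt(14) ≈ 15026.0 - 4639.7*I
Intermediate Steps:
(-124 + sqrt((-99 - 18) - 233))**2 = (-124 + sqrt(-117 - 233))**2 = (-124 + sqrt(-350))**2 = (-124 + 5*I*sqrt(14))**2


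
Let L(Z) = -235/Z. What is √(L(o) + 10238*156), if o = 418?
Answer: √279056494442/418 ≈ 1263.8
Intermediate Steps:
√(L(o) + 10238*156) = √(-235/418 + 10238*156) = √(-235*1/418 + 1597128) = √(-235/418 + 1597128) = √(667599269/418) = √279056494442/418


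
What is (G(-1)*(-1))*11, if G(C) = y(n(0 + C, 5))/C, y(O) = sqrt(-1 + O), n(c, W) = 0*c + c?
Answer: 11*I*sqrt(2) ≈ 15.556*I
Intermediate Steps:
n(c, W) = c (n(c, W) = 0 + c = c)
G(C) = sqrt(-1 + C)/C (G(C) = sqrt(-1 + (0 + C))/C = sqrt(-1 + C)/C)
(G(-1)*(-1))*11 = ((sqrt(-1 - 1)/(-1))*(-1))*11 = (-sqrt(-2)*(-1))*11 = (-I*sqrt(2)*(-1))*11 = (I*sqrt(2))*11 = 11*I*sqrt(2)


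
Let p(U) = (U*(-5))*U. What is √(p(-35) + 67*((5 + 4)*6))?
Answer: I*√2507 ≈ 50.07*I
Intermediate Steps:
p(U) = -5*U² (p(U) = (-5*U)*U = -5*U²)
√(p(-35) + 67*((5 + 4)*6)) = √(-5*(-35)² + 67*((5 + 4)*6)) = √(-5*1225 + 67*(9*6)) = √(-6125 + 67*54) = √(-6125 + 3618) = √(-2507) = I*√2507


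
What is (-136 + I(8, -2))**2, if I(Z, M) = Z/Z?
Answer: 18225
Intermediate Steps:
I(Z, M) = 1
(-136 + I(8, -2))**2 = (-136 + 1)**2 = (-135)**2 = 18225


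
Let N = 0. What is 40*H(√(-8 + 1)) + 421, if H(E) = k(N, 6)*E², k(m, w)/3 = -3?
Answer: 2941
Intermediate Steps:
k(m, w) = -9 (k(m, w) = 3*(-3) = -9)
H(E) = -9*E²
40*H(√(-8 + 1)) + 421 = 40*(-9*(√(-8 + 1))²) + 421 = 40*(-9*(√(-7))²) + 421 = 40*(-9*(I*√7)²) + 421 = 40*(-9*(-7)) + 421 = 40*63 + 421 = 2520 + 421 = 2941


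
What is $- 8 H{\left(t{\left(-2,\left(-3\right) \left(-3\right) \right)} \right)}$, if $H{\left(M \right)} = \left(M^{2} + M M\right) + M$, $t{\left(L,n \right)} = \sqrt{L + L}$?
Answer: $64 - 16 i \approx 64.0 - 16.0 i$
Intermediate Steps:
$t{\left(L,n \right)} = \sqrt{2} \sqrt{L}$ ($t{\left(L,n \right)} = \sqrt{2 L} = \sqrt{2} \sqrt{L}$)
$H{\left(M \right)} = M + 2 M^{2}$ ($H{\left(M \right)} = \left(M^{2} + M^{2}\right) + M = 2 M^{2} + M = M + 2 M^{2}$)
$- 8 H{\left(t{\left(-2,\left(-3\right) \left(-3\right) \right)} \right)} = - 8 \sqrt{2} \sqrt{-2} \left(1 + 2 \sqrt{2} \sqrt{-2}\right) = - 8 \sqrt{2} i \sqrt{2} \left(1 + 2 \sqrt{2} i \sqrt{2}\right) = - 8 \cdot 2 i \left(1 + 2 \cdot 2 i\right) = - 8 \cdot 2 i \left(1 + 4 i\right) = - 16 i \left(1 + 4 i\right)$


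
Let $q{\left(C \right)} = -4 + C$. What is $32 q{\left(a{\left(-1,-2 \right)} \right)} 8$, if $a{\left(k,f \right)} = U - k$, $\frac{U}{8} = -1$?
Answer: $-2816$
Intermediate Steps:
$U = -8$ ($U = 8 \left(-1\right) = -8$)
$a{\left(k,f \right)} = -8 - k$
$32 q{\left(a{\left(-1,-2 \right)} \right)} 8 = 32 \left(-4 - 7\right) 8 = 32 \left(-11\right) 8 = \left(-352\right) 8 = -2816$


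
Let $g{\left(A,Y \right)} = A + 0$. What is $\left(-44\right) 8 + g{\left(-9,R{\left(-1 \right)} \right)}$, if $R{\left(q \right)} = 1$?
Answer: $-361$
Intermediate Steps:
$g{\left(A,Y \right)} = A$
$\left(-44\right) 8 + g{\left(-9,R{\left(-1 \right)} \right)} = \left(-44\right) 8 - 9 = -352 - 9 = -361$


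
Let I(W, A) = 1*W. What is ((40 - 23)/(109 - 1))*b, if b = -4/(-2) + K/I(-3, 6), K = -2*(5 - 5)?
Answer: 17/54 ≈ 0.31481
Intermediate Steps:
K = 0 (K = -2*0 = 0)
I(W, A) = W
b = 2 (b = -4/(-2) + 0/(-3) = -4*(-½) + 0*(-⅓) = 2 + 0 = 2)
((40 - 23)/(109 - 1))*b = ((40 - 23)/(109 - 1))*2 = (17/108)*2 = 17/54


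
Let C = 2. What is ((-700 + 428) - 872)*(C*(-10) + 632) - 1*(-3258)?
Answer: -696870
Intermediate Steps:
((-700 + 428) - 872)*(C*(-10) + 632) - 1*(-3258) = ((-700 + 428) - 872)*(2*(-10) + 632) - 1*(-3258) = (-272 - 872)*(-20 + 632) + 3258 = -1144*612 + 3258 = -700128 + 3258 = -696870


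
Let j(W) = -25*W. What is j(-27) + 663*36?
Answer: 24543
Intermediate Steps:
j(-27) + 663*36 = -25*(-27) + 663*36 = 675 + 23868 = 24543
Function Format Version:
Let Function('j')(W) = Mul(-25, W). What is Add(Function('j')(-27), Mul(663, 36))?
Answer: 24543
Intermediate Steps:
Add(Function('j')(-27), Mul(663, 36)) = Add(Mul(-25, -27), Mul(663, 36)) = Add(675, 23868) = 24543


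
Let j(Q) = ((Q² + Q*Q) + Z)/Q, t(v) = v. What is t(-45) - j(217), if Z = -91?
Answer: -14836/31 ≈ -478.58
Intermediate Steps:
j(Q) = (-91 + 2*Q²)/Q (j(Q) = ((Q² + Q*Q) - 91)/Q = ((Q² + Q²) - 91)/Q = (2*Q² - 91)/Q = (-91 + 2*Q²)/Q)
t(-45) - j(217) = -45 - (-91/217 + 2*217) = -45 - (-91*1/217 + 434) = -45 - (-13/31 + 434) = -45 - 1*13441/31 = -45 - 13441/31 = -14836/31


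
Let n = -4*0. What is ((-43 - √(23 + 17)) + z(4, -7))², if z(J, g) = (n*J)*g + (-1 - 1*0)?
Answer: 1976 + 176*√10 ≈ 2532.6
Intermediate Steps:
n = 0
z(J, g) = -1 (z(J, g) = (0*J)*g + (-1 - 1*0) = 0*g + (-1 + 0) = 0 - 1 = -1)
((-43 - √(23 + 17)) + z(4, -7))² = ((-43 - √(23 + 17)) - 1)² = ((-43 - √40) - 1)² = ((-43 - 2*√10) - 1)² = (-44 - 2*√10)²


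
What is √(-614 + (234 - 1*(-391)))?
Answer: √11 ≈ 3.3166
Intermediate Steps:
√(-614 + (234 - 1*(-391))) = √(-614 + (234 + 391)) = √(-614 + 625) = √11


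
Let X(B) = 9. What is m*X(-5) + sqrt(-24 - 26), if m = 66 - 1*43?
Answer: 207 + 5*I*sqrt(2) ≈ 207.0 + 7.0711*I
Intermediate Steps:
m = 23 (m = 66 - 43 = 23)
m*X(-5) + sqrt(-24 - 26) = 23*9 + sqrt(-24 - 26) = 207 + sqrt(-50) = 207 + 5*I*sqrt(2)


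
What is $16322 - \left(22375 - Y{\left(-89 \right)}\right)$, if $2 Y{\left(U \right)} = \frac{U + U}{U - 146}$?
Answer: $- \frac{1422366}{235} \approx -6052.6$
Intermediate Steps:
$Y{\left(U \right)} = \frac{U}{-146 + U}$ ($Y{\left(U \right)} = \frac{\left(U + U\right) \frac{1}{U - 146}}{2} = \frac{2 U \frac{1}{-146 + U}}{2} = \frac{U}{-146 + U}$)
$16322 - \left(22375 - Y{\left(-89 \right)}\right) = 16322 - \left(22375 - - \frac{89}{-146 - 89}\right) = 16322 - \left(22375 - - \frac{89}{-235}\right) = 16322 - \left(22375 - \left(-89\right) \left(- \frac{1}{235}\right)\right) = 16322 - \left(22375 - \frac{89}{235}\right) = 16322 - \frac{5258036}{235} = - \frac{1422366}{235}$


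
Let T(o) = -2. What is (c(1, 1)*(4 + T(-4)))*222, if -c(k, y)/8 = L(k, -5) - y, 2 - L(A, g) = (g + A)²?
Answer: 53280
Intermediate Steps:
L(A, g) = 2 - (A + g)² (L(A, g) = 2 - (g + A)² = 2 - (A + g)²)
c(k, y) = -16 + 8*y + 8*(-5 + k)² (c(k, y) = -8*((2 - (k - 5)²) - y) = -8*((2 - (-5 + k)²) - y) = -8*(2 - y - (-5 + k)²) = -16 + 8*y + 8*(-5 + k)²)
(c(1, 1)*(4 + T(-4)))*222 = ((-16 + 8*1 + 8*(-5 + 1)²)*(4 - 2))*222 = ((-16 + 8 + 8*(-4)²)*2)*222 = ((-16 + 8 + 8*16)*2)*222 = ((-16 + 8 + 128)*2)*222 = (120*2)*222 = 240*222 = 53280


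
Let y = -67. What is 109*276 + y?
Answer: 30017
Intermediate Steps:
109*276 + y = 109*276 - 67 = 30084 - 67 = 30017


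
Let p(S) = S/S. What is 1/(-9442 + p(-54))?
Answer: -1/9441 ≈ -0.00010592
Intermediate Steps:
p(S) = 1
1/(-9442 + p(-54)) = 1/(-9442 + 1) = 1/(-9441) = -1/9441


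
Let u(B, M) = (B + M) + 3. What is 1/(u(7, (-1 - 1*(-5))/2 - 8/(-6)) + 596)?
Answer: 3/1828 ≈ 0.0016411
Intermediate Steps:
u(B, M) = 3 + B + M
1/(u(7, (-1 - 1*(-5))/2 - 8/(-6)) + 596) = 1/((3 + 7 + ((-1 - 1*(-5))/2 - 8/(-6))) + 596) = 1/((3 + 7 + ((-1 + 5)*(½) - 8*(-⅙))) + 596) = 1/((3 + 7 + (4*(½) + 4/3)) + 596) = 1/((3 + 7 + (2 + 4/3)) + 596) = 1/((3 + 7 + 10/3) + 596) = 1/(40/3 + 596) = 1/(1828/3) = 3/1828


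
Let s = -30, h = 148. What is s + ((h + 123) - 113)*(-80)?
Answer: -12670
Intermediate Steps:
s + ((h + 123) - 113)*(-80) = -30 + ((148 + 123) - 113)*(-80) = -30 + (271 - 113)*(-80) = -30 + 158*(-80) = -30 - 12640 = -12670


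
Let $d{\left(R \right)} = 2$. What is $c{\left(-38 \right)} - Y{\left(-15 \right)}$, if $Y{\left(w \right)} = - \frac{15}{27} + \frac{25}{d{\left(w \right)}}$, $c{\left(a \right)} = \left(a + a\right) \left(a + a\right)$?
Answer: $\frac{103753}{18} \approx 5764.1$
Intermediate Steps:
$c{\left(a \right)} = 4 a^{2}$ ($c{\left(a \right)} = 2 a 2 a = 4 a^{2}$)
$Y{\left(w \right)} = \frac{215}{18}$ ($Y{\left(w \right)} = - \frac{15}{27} + \frac{25}{2} = \left(-15\right) \frac{1}{27} + 25 \cdot \frac{1}{2} = - \frac{5}{9} + \frac{25}{2} = \frac{215}{18}$)
$c{\left(-38 \right)} - Y{\left(-15 \right)} = 4 \left(-38\right)^{2} - \frac{215}{18} = 4 \cdot 1444 - \frac{215}{18} = 5776 - \frac{215}{18} = \frac{103753}{18}$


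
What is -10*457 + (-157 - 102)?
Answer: -4829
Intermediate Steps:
-10*457 + (-157 - 102) = -4570 - 259 = -4829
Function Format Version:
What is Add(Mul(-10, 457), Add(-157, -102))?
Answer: -4829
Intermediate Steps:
Add(Mul(-10, 457), Add(-157, -102)) = Add(-4570, -259) = -4829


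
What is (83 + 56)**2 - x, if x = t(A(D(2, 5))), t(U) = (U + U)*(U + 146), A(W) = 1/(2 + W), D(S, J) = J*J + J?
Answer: 9887679/512 ≈ 19312.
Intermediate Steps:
D(S, J) = J + J**2 (D(S, J) = J**2 + J = J + J**2)
t(U) = 2*U*(146 + U) (t(U) = (2*U)*(146 + U) = 2*U*(146 + U))
x = 4673/512 (x = 2*(146 + 1/(2 + 5*(1 + 5)))/(2 + 5*(1 + 5)) = 2*(146 + 1/(2 + 5*6))/(2 + 5*6) = 2*(146 + 1/(2 + 30))/(2 + 30) = 2*(146 + 1/32)/32 = 2*(1/32)*(146 + 1/32) = 2*(1/32)*(4673/32) = 4673/512 ≈ 9.1270)
(83 + 56)**2 - x = (83 + 56)**2 - 1*4673/512 = 139**2 - 4673/512 = 19321 - 4673/512 = 9887679/512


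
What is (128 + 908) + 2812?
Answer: 3848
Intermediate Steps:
(128 + 908) + 2812 = 1036 + 2812 = 3848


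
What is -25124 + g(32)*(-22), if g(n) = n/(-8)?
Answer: -25036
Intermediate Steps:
g(n) = -n/8 (g(n) = n*(-⅛) = -n/8)
-25124 + g(32)*(-22) = -25124 - ⅛*32*(-22) = -25124 - 4*(-22) = -25124 + 88 = -25036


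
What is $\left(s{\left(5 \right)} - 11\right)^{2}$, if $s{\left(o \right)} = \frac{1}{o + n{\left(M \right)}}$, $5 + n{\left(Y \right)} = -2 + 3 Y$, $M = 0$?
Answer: $\frac{529}{4} \approx 132.25$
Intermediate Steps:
$n{\left(Y \right)} = -7 + 3 Y$ ($n{\left(Y \right)} = -5 + \left(-2 + 3 Y\right) = -7 + 3 Y$)
$s{\left(o \right)} = \frac{1}{-7 + o}$ ($s{\left(o \right)} = \frac{1}{o + \left(-7 + 3 \cdot 0\right)} = \frac{1}{o + \left(-7 + 0\right)} = \frac{1}{o - 7} = \frac{1}{-7 + o}$)
$\left(s{\left(5 \right)} - 11\right)^{2} = \left(\frac{1}{-7 + 5} - 11\right)^{2} = \left(\frac{1}{-2} - 11\right)^{2} = \left(- \frac{1}{2} - 11\right)^{2} = \left(- \frac{23}{2}\right)^{2} = \frac{529}{4}$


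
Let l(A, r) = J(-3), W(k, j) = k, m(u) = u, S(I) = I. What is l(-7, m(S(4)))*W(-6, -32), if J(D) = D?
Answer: 18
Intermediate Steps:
l(A, r) = -3
l(-7, m(S(4)))*W(-6, -32) = -3*(-6) = 18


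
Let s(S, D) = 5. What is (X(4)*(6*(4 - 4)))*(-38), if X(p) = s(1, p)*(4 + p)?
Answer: 0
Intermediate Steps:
X(p) = 20 + 5*p (X(p) = 5*(4 + p) = 20 + 5*p)
(X(4)*(6*(4 - 4)))*(-38) = ((20 + 5*4)*(6*(4 - 4)))*(-38) = ((20 + 20)*(6*0))*(-38) = (40*0)*(-38) = 0*(-38) = 0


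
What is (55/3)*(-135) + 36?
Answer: -2439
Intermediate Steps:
(55/3)*(-135) + 36 = -2475 + 36 = -2439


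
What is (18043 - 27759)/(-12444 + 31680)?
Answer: -347/687 ≈ -0.50509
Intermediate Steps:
(18043 - 27759)/(-12444 + 31680) = -9716/19236 = -9716*1/19236 = -347/687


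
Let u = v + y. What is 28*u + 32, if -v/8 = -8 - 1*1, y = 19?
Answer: 2580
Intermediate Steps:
v = 72 (v = -8*(-8 - 1*1) = -8*(-8 - 1) = -8*(-9) = 72)
u = 91 (u = 72 + 19 = 91)
28*u + 32 = 28*91 + 32 = 2548 + 32 = 2580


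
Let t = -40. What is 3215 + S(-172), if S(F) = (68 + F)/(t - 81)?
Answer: 389119/121 ≈ 3215.9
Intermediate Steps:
S(F) = -68/121 - F/121 (S(F) = (68 + F)/(-40 - 81) = (68 + F)/(-121) = (68 + F)*(-1/121) = -68/121 - F/121)
3215 + S(-172) = 3215 + (-68/121 - 1/121*(-172)) = 3215 + (-68/121 + 172/121) = 3215 + 104/121 = 389119/121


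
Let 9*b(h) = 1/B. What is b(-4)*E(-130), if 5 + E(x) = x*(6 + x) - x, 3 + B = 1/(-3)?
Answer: -1083/2 ≈ -541.50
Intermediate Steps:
B = -10/3 (B = -3 + 1/(-3) = -3 - ⅓ = -10/3 ≈ -3.3333)
b(h) = -1/30 (b(h) = 1/(9*(-10/3)) = (⅑)*(-3/10) = -1/30)
E(x) = -5 - x + x*(6 + x) (E(x) = -5 + (x*(6 + x) - x) = -5 + (-x + x*(6 + x)) = -5 - x + x*(6 + x))
b(-4)*E(-130) = -(-5 + (-130)² + 5*(-130))/30 = -(-5 + 16900 - 650)/30 = -1/30*16245 = -1083/2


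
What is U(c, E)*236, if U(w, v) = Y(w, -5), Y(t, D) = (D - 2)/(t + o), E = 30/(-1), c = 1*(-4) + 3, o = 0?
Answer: 1652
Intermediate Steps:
c = -1 (c = -4 + 3 = -1)
E = -30 (E = 30*(-1) = -30)
Y(t, D) = (-2 + D)/t (Y(t, D) = (D - 2)/(t + 0) = (-2 + D)/t)
U(w, v) = -7/w (U(w, v) = (-2 - 5)/w = -7/w)
U(c, E)*236 = -7/(-1)*236 = -7*(-1)*236 = 7*236 = 1652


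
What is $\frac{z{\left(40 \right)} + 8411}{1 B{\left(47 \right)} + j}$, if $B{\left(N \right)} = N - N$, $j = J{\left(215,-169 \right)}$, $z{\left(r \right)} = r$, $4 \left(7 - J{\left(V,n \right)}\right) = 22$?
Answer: $5634$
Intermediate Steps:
$J{\left(V,n \right)} = \frac{3}{2}$ ($J{\left(V,n \right)} = 7 - \frac{11}{2} = \frac{3}{2}$)
$j = \frac{3}{2} \approx 1.5$
$B{\left(N \right)} = 0$
$\frac{z{\left(40 \right)} + 8411}{1 B{\left(47 \right)} + j} = \frac{40 + 8411}{1 \cdot 0 + \frac{3}{2}} = \frac{8451}{0 + \frac{3}{2}} = \frac{8451}{\frac{3}{2}} = 8451 \cdot \frac{2}{3} = 5634$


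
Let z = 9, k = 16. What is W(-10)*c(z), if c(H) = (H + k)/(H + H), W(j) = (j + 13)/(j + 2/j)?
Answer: -125/306 ≈ -0.40850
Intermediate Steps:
W(j) = (13 + j)/(j + 2/j)
c(H) = (16 + H)/(2*H) (c(H) = (H + 16)/(H + H) = (16 + H)/((2*H)) = (16 + H)*(1/(2*H)) = (16 + H)/(2*H))
W(-10)*c(z) = (-10*(13 - 10)/(2 + (-10)²))*((½)*(16 + 9)/9) = (-10*3/(2 + 100))*((½)*(⅑)*25) = -10*3/102*(25/18) = -10*1/102*3*(25/18) = -5/17*25/18 = -125/306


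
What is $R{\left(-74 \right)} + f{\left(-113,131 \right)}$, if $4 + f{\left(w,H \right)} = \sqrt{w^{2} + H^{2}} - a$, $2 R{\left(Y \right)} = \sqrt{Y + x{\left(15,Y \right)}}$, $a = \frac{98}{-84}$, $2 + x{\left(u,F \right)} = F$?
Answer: $- \frac{17}{6} + \sqrt{29930} + \frac{5 i \sqrt{6}}{2} \approx 170.17 + 6.1237 i$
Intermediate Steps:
$x{\left(u,F \right)} = -2 + F$
$a = - \frac{7}{6}$ ($a = 98 \left(- \frac{1}{84}\right) = - \frac{7}{6} \approx -1.1667$)
$R{\left(Y \right)} = \frac{\sqrt{-2 + 2 Y}}{2}$ ($R{\left(Y \right)} = \frac{\sqrt{Y + \left(-2 + Y\right)}}{2} = \frac{\sqrt{-2 + 2 Y}}{2}$)
$f{\left(w,H \right)} = - \frac{17}{6} + \sqrt{H^{2} + w^{2}}$ ($f{\left(w,H \right)} = -4 + \left(\sqrt{w^{2} + H^{2}} - - \frac{7}{6}\right) = -4 + \left(\sqrt{H^{2} + w^{2}} + \frac{7}{6}\right) = -4 + \left(\frac{7}{6} + \sqrt{H^{2} + w^{2}}\right) = - \frac{17}{6} + \sqrt{H^{2} + w^{2}}$)
$R{\left(-74 \right)} + f{\left(-113,131 \right)} = \frac{\sqrt{-2 + 2 \left(-74\right)}}{2} - \left(\frac{17}{6} - \sqrt{131^{2} + \left(-113\right)^{2}}\right) = \frac{\sqrt{-2 - 148}}{2} - \left(\frac{17}{6} - \sqrt{17161 + 12769}\right) = \frac{\sqrt{-150}}{2} - \left(\frac{17}{6} - \sqrt{29930}\right) = \frac{5 i \sqrt{6}}{2} - \left(\frac{17}{6} - \sqrt{29930}\right) = - \frac{17}{6} + \sqrt{29930} + \frac{5 i \sqrt{6}}{2}$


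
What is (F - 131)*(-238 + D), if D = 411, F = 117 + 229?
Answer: 37195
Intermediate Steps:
F = 346
(F - 131)*(-238 + D) = (346 - 131)*(-238 + 411) = 215*173 = 37195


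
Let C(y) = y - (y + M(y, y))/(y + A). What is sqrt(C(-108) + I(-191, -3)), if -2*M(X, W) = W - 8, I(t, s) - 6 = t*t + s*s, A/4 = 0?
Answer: sqrt(11789562)/18 ≈ 190.76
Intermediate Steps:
A = 0 (A = 4*0 = 0)
I(t, s) = 6 + s**2 + t**2 (I(t, s) = 6 + (t*t + s*s) = 6 + (t**2 + s**2) = 6 + (s**2 + t**2) = 6 + s**2 + t**2)
M(X, W) = 4 - W/2 (M(X, W) = -(W - 8)/2 = -(-8 + W)/2 = 4 - W/2)
C(y) = y - (4 + y/2)/y (C(y) = y - (y + (4 - y/2))/(y + 0) = y - (4 + y/2)/y)
sqrt(C(-108) + I(-191, -3)) = sqrt((-1/2 - 108 - 4/(-108)) + (6 + (-3)**2 + (-191)**2)) = sqrt((-1/2 - 108 - 4*(-1/108)) + (6 + 9 + 36481)) = sqrt((-1/2 - 108 + 1/27) + 36496) = sqrt(-5857/54 + 36496) = sqrt(1964927/54) = sqrt(11789562)/18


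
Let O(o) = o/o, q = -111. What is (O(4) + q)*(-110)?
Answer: 12100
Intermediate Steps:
O(o) = 1
(O(4) + q)*(-110) = (1 - 111)*(-110) = -110*(-110) = 12100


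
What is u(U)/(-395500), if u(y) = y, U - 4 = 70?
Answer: -37/197750 ≈ -0.00018711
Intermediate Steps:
U = 74 (U = 4 + 70 = 74)
u(U)/(-395500) = 74/(-395500) = 74*(-1/395500) = -37/197750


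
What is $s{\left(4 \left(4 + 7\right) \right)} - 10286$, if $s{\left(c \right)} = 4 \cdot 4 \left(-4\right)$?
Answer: $-10350$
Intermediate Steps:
$s{\left(c \right)} = -64$ ($s{\left(c \right)} = 16 \left(-4\right) = -64$)
$s{\left(4 \left(4 + 7\right) \right)} - 10286 = -64 - 10286 = -10350$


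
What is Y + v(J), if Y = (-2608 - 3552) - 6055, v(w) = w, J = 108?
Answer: -12107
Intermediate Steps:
Y = -12215 (Y = -6160 - 6055 = -12215)
Y + v(J) = -12215 + 108 = -12107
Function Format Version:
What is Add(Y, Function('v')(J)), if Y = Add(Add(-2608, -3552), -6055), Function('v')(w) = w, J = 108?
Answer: -12107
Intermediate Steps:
Y = -12215 (Y = Add(-6160, -6055) = -12215)
Add(Y, Function('v')(J)) = Add(-12215, 108) = -12107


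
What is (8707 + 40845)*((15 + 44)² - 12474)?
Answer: -445621136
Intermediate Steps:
(8707 + 40845)*((15 + 44)² - 12474) = 49552*(59² - 12474) = 49552*(3481 - 12474) = 49552*(-8993) = -445621136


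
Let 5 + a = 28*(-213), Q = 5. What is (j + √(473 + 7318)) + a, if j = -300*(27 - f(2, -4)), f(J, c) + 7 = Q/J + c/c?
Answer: -15119 + 7*√159 ≈ -15031.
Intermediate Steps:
f(J, c) = -6 + 5/J (f(J, c) = -7 + (5/J + c/c) = -7 + (5/J + 1) = -7 + (1 + 5/J) = -6 + 5/J)
a = -5969 (a = -5 + 28*(-213) = -5 - 5964 = -5969)
j = -9150 (j = -300*(27 - (-6 + 5/2)) = -300*(27 - 1*(-7/2)) = -300*(27 + 7/2) = -300*61/2 = -9150)
(j + √(473 + 7318)) + a = (-9150 + √(473 + 7318)) - 5969 = (-9150 + √7791) - 5969 = (-9150 + 7*√159) - 5969 = -15119 + 7*√159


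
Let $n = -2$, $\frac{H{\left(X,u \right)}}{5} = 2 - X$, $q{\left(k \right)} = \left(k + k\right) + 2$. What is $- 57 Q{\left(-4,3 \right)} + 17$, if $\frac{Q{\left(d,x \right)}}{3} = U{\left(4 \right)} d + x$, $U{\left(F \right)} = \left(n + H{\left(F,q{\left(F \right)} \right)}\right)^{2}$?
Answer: $98000$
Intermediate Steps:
$q{\left(k \right)} = 2 + 2 k$ ($q{\left(k \right)} = 2 k + 2 = 2 + 2 k$)
$H{\left(X,u \right)} = 10 - 5 X$ ($H{\left(X,u \right)} = 5 \left(2 - X\right) = 10 - 5 X$)
$U{\left(F \right)} = \left(8 - 5 F\right)^{2}$ ($U{\left(F \right)} = \left(-2 - \left(-10 + 5 F\right)\right)^{2} = \left(8 - 5 F\right)^{2}$)
$Q{\left(d,x \right)} = 3 x + 432 d$ ($Q{\left(d,x \right)} = 3 \left(\left(-8 + 5 \cdot 4\right)^{2} d + x\right) = 3 \left(\left(-8 + 20\right)^{2} d + x\right) = 3 \left(12^{2} d + x\right) = 3 \left(144 d + x\right) = 3 \left(x + 144 d\right) = 3 x + 432 d$)
$- 57 Q{\left(-4,3 \right)} + 17 = - 57 \left(3 \cdot 3 + 432 \left(-4\right)\right) + 17 = - 57 \left(9 - 1728\right) + 17 = \left(-57\right) \left(-1719\right) + 17 = 97983 + 17 = 98000$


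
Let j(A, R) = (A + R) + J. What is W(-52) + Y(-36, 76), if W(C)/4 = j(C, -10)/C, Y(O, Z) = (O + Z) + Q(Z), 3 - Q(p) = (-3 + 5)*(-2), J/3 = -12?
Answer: 709/13 ≈ 54.538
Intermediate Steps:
J = -36 (J = 3*(-12) = -36)
j(A, R) = -36 + A + R (j(A, R) = (A + R) - 36 = -36 + A + R)
Q(p) = 7 (Q(p) = 3 - (-3 + 5)*(-2) = 3 - 2*(-2) = 3 - 1*(-4) = 3 + 4 = 7)
Y(O, Z) = 7 + O + Z (Y(O, Z) = (O + Z) + 7 = 7 + O + Z)
W(C) = 4*(-46 + C)/C (W(C) = 4*((-36 + C - 10)/C) = 4*((-46 + C)/C) = 4*(-46 + C)/C)
W(-52) + Y(-36, 76) = (4 - 184/(-52)) + (7 - 36 + 76) = (4 - 184*(-1/52)) + 47 = (4 + 46/13) + 47 = 98/13 + 47 = 709/13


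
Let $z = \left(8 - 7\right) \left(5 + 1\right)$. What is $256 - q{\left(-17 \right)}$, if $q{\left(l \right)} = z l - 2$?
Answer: $360$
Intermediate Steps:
$z = 6$ ($z = 1 \cdot 6 = 6$)
$q{\left(l \right)} = -2 + 6 l$ ($q{\left(l \right)} = 6 l - 2 = -2 + 6 l$)
$256 - q{\left(-17 \right)} = 256 - \left(-2 + 6 \left(-17\right)\right) = 256 - \left(-2 - 102\right) = 256 - -104 = 256 + 104 = 360$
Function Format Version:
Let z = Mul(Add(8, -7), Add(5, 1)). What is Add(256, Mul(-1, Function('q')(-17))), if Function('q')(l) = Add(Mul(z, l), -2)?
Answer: 360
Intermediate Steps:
z = 6 (z = Mul(1, 6) = 6)
Function('q')(l) = Add(-2, Mul(6, l)) (Function('q')(l) = Add(Mul(6, l), -2) = Add(-2, Mul(6, l)))
Add(256, Mul(-1, Function('q')(-17))) = Add(256, Mul(-1, Add(-2, Mul(6, -17)))) = Add(256, Mul(-1, Add(-2, -102))) = Add(256, Mul(-1, -104)) = Add(256, 104) = 360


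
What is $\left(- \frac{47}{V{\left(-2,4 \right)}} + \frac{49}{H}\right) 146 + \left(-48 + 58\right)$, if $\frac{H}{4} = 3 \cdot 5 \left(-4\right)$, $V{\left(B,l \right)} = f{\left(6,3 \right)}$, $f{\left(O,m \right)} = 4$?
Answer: $- \frac{208237}{120} \approx -1735.3$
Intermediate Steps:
$V{\left(B,l \right)} = 4$
$H = -240$ ($H = 4 \cdot 3 \cdot 5 \left(-4\right) = 4 \cdot 15 \left(-4\right) = 4 \left(-60\right) = -240$)
$\left(- \frac{47}{V{\left(-2,4 \right)}} + \frac{49}{H}\right) 146 + \left(-48 + 58\right) = \left(- \frac{47}{4} + \frac{49}{-240}\right) 146 + \left(-48 + 58\right) = \left(\left(-47\right) \frac{1}{4} + 49 \left(- \frac{1}{240}\right)\right) 146 + 10 = \left(- \frac{47}{4} - \frac{49}{240}\right) 146 + 10 = \left(- \frac{2869}{240}\right) 146 + 10 = - \frac{209437}{120} + 10 = - \frac{208237}{120}$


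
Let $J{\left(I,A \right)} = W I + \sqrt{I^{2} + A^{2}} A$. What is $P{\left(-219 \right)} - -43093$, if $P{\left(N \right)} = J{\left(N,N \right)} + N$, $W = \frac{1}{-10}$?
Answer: $\frac{428959}{10} - 47961 \sqrt{2} \approx -24931.0$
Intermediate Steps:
$W = - \frac{1}{10} \approx -0.1$
$J{\left(I,A \right)} = - \frac{I}{10} + A \sqrt{A^{2} + I^{2}}$ ($J{\left(I,A \right)} = - \frac{I}{10} + \sqrt{I^{2} + A^{2}} A = - \frac{I}{10} + \sqrt{A^{2} + I^{2}} A = - \frac{I}{10} + A \sqrt{A^{2} + I^{2}}$)
$P{\left(N \right)} = \frac{9 N}{10} + N \sqrt{2} \sqrt{N^{2}}$ ($P{\left(N \right)} = \left(- \frac{N}{10} + N \sqrt{N^{2} + N^{2}}\right) + N = \left(- \frac{N}{10} + N \sqrt{2 N^{2}}\right) + N = \left(- \frac{N}{10} + N \sqrt{2} \sqrt{N^{2}}\right) + N = \frac{9 N}{10} + N \sqrt{2} \sqrt{N^{2}}$)
$P{\left(-219 \right)} - -43093 = \frac{1}{10} \left(-219\right) \left(9 + 10 \sqrt{2} \sqrt{\left(-219\right)^{2}}\right) - -43093 = \frac{1}{10} \left(-219\right) \left(9 + 10 \sqrt{2} \sqrt{47961}\right) + 43093 = \frac{1}{10} \left(-219\right) \left(9 + 10 \sqrt{2} \cdot 219\right) + 43093 = \frac{1}{10} \left(-219\right) \left(9 + 2190 \sqrt{2}\right) + 43093 = \left(- \frac{1971}{10} - 47961 \sqrt{2}\right) + 43093 = \frac{428959}{10} - 47961 \sqrt{2}$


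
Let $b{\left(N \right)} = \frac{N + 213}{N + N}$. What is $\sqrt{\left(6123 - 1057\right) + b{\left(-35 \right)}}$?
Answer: $\frac{\sqrt{6202735}}{35} \approx 71.158$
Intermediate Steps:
$b{\left(N \right)} = \frac{213 + N}{2 N}$
$\sqrt{\left(6123 - 1057\right) + b{\left(-35 \right)}} = \sqrt{\left(6123 - 1057\right) + \frac{213 - 35}{2 \left(-35\right)}} = \sqrt{5066 + \frac{1}{2} \left(- \frac{1}{35}\right) 178} = \sqrt{5066 - \frac{89}{35}} = \sqrt{\frac{177221}{35}} = \frac{\sqrt{6202735}}{35}$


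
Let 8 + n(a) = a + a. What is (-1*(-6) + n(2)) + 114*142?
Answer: 16190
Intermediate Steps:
n(a) = -8 + 2*a (n(a) = -8 + (a + a) = -8 + 2*a)
(-1*(-6) + n(2)) + 114*142 = (-1*(-6) + (-8 + 2*2)) + 114*142 = (6 + (-8 + 4)) + 16188 = (6 - 4) + 16188 = 2 + 16188 = 16190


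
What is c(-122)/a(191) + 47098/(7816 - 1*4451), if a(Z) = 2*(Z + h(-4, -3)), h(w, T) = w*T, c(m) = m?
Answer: 9355629/683095 ≈ 13.696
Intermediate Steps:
h(w, T) = T*w
a(Z) = 24 + 2*Z (a(Z) = 2*(Z - 3*(-4)) = 2*(Z + 12) = 2*(12 + Z) = 24 + 2*Z)
c(-122)/a(191) + 47098/(7816 - 1*4451) = -122/(24 + 2*191) + 47098/(7816 - 1*4451) = -122/(24 + 382) + 47098/(7816 - 4451) = -122/406 + 47098/3365 = -122*1/406 + 47098*(1/3365) = -61/203 + 47098/3365 = 9355629/683095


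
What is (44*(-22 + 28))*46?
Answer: 12144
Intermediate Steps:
(44*(-22 + 28))*46 = (44*6)*46 = 264*46 = 12144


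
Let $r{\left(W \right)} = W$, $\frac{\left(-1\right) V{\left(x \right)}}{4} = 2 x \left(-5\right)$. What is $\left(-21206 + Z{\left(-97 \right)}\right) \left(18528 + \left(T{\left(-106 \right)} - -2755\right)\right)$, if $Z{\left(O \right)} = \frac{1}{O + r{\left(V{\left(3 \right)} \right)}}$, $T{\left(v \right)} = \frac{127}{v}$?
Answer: $- \frac{1100271753927}{2438} \approx -4.513 \cdot 10^{8}$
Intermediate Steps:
$V{\left(x \right)} = 40 x$ ($V{\left(x \right)} = - 4 \cdot 2 x \left(-5\right) = - 4 \left(- 10 x\right) = 40 x$)
$Z{\left(O \right)} = \frac{1}{120 + O}$ ($Z{\left(O \right)} = \frac{1}{O + 40 \cdot 3} = \frac{1}{O + 120} = \frac{1}{120 + O}$)
$\left(-21206 + Z{\left(-97 \right)}\right) \left(18528 + \left(T{\left(-106 \right)} - -2755\right)\right) = \left(-21206 + \frac{1}{120 - 97}\right) \left(18528 + \left(\frac{127}{-106} - -2755\right)\right) = \left(-21206 + \frac{1}{23}\right) \left(18528 + \left(127 \left(- \frac{1}{106}\right) + 2755\right)\right) = \left(-21206 + \frac{1}{23}\right) \left(18528 + \left(- \frac{127}{106} + 2755\right)\right) = - \frac{487737 \left(18528 + \frac{291903}{106}\right)}{23} = \left(- \frac{487737}{23}\right) \frac{2255871}{106} = - \frac{1100271753927}{2438}$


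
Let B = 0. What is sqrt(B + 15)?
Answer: sqrt(15) ≈ 3.8730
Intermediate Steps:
sqrt(B + 15) = sqrt(0 + 15) = sqrt(15)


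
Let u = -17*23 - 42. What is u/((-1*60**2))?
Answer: 433/3600 ≈ 0.12028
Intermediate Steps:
u = -433 (u = -391 - 42 = -433)
u/((-1*60**2)) = -433/((-1*60**2)) = -433/((-1*3600)) = -433/(-3600) = -433*(-1/3600) = 433/3600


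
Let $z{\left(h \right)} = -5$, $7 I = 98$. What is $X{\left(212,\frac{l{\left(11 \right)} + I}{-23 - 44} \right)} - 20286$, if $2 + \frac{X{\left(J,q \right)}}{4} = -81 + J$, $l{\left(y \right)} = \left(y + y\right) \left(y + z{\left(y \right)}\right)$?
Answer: $-19770$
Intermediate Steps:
$I = 14$ ($I = \frac{1}{7} \cdot 98 = 14$)
$l{\left(y \right)} = 2 y \left(-5 + y\right)$ ($l{\left(y \right)} = \left(y + y\right) \left(y - 5\right) = 2 y \left(-5 + y\right)$)
$X{\left(J,q \right)} = -332 + 4 J$ ($X{\left(J,q \right)} = -8 + 4 \left(-81 + J\right) = -8 + \left(-324 + 4 J\right) = -332 + 4 J$)
$X{\left(212,\frac{l{\left(11 \right)} + I}{-23 - 44} \right)} - 20286 = \left(-332 + 4 \cdot 212\right) - 20286 = \left(-332 + 848\right) - 20286 = 516 - 20286 = -19770$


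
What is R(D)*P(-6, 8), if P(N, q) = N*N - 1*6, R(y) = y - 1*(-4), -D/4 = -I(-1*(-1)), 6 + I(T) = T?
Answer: -480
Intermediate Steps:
I(T) = -6 + T
D = -20 (D = -(-4)*(-6 - 1*(-1)) = -(-4)*(-6 + 1) = -(-4)*(-5) = -4*5 = -20)
R(y) = 4 + y (R(y) = y + 4 = 4 + y)
P(N, q) = -6 + N² (P(N, q) = N² - 6 = -6 + N²)
R(D)*P(-6, 8) = (4 - 20)*(-6 + (-6)²) = -16*(-6 + 36) = -16*30 = -480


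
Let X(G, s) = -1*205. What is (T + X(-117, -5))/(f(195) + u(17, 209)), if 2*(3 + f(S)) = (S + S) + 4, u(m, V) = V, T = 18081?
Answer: 17876/403 ≈ 44.357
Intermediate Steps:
X(G, s) = -205
f(S) = -1 + S (f(S) = -3 + ((S + S) + 4)/2 = -3 + (2*S + 4)/2 = -3 + (4 + 2*S)/2 = -3 + (2 + S) = -1 + S)
(T + X(-117, -5))/(f(195) + u(17, 209)) = (18081 - 205)/((-1 + 195) + 209) = 17876/(194 + 209) = 17876/403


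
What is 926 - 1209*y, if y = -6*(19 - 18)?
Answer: 8180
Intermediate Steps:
y = -6 (y = -6*1 = -6)
926 - 1209*y = 926 - 1209*(-6) = 926 + 7254 = 8180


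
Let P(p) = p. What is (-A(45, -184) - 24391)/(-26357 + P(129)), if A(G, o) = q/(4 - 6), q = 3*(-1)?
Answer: 48785/52456 ≈ 0.93002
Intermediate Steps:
q = -3
A(G, o) = 3/2 (A(G, o) = -3/(4 - 6) = -3/(-2) = -3*(-½) = 3/2)
(-A(45, -184) - 24391)/(-26357 + P(129)) = (-1*3/2 - 24391)/(-26357 + 129) = (-3/2 - 24391)/(-26228) = -48785/2*(-1/26228) = 48785/52456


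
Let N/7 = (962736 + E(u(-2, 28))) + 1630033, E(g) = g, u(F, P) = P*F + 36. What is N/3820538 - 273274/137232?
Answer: 361650803491/131075017704 ≈ 2.7591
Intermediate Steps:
u(F, P) = 36 + F*P (u(F, P) = F*P + 36 = 36 + F*P)
N = 18149243 (N = 7*((962736 + (36 - 2*28)) + 1630033) = 7*((962736 + (36 - 56)) + 1630033) = 7*((962736 - 20) + 1630033) = 7*(962716 + 1630033) = 7*2592749 = 18149243)
N/3820538 - 273274/137232 = 18149243/3820538 - 273274/137232 = 18149243*(1/3820538) - 273274*1/137232 = 18149243/3820538 - 136637/68616 = 361650803491/131075017704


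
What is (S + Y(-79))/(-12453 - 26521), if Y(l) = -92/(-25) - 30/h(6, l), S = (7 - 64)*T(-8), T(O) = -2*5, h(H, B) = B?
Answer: -566884/38486825 ≈ -0.014729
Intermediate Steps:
T(O) = -10
S = 570 (S = (7 - 64)*(-10) = -57*(-10) = 570)
Y(l) = 92/25 - 30/l (Y(l) = -92/(-25) - 30/l = -92*(-1/25) - 30/l = 92/25 - 30/l)
(S + Y(-79))/(-12453 - 26521) = (570 + (92/25 - 30/(-79)))/(-12453 - 26521) = (570 + (92/25 - 30*(-1/79)))/(-38974) = (570 + (92/25 + 30/79))*(-1/38974) = (570 + 8018/1975)*(-1/38974) = (1133768/1975)*(-1/38974) = -566884/38486825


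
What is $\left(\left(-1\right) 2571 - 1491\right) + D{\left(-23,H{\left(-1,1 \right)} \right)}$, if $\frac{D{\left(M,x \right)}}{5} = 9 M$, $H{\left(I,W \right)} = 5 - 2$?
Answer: $-5097$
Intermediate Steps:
$H{\left(I,W \right)} = 3$ ($H{\left(I,W \right)} = 5 - 2 = 3$)
$D{\left(M,x \right)} = 45 M$ ($D{\left(M,x \right)} = 5 \cdot 9 M = 45 M$)
$\left(\left(-1\right) 2571 - 1491\right) + D{\left(-23,H{\left(-1,1 \right)} \right)} = \left(\left(-1\right) 2571 - 1491\right) + 45 \left(-23\right) = \left(-2571 - 1491\right) - 1035 = -4062 - 1035 = -5097$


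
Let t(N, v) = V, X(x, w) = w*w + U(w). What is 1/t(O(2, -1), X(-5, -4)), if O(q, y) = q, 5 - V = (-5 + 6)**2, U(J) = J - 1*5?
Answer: 1/4 ≈ 0.25000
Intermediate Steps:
U(J) = -5 + J (U(J) = J - 5 = -5 + J)
V = 4 (V = 5 - (-5 + 6)**2 = 5 - 1*1**2 = 5 - 1*1 = 5 - 1 = 4)
X(x, w) = -5 + w + w**2 (X(x, w) = w*w + (-5 + w) = w**2 + (-5 + w) = -5 + w + w**2)
t(N, v) = 4
1/t(O(2, -1), X(-5, -4)) = 1/4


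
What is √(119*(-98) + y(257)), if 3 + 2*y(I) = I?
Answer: I*√11535 ≈ 107.4*I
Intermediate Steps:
y(I) = -3/2 + I/2
√(119*(-98) + y(257)) = √(119*(-98) + (-3/2 + (½)*257)) = √(-11662 + (-3/2 + 257/2)) = √(-11662 + 127) = √(-11535) = I*√11535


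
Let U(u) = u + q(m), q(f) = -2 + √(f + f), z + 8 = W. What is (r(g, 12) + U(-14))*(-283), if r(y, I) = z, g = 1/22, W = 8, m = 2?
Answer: 3962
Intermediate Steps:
g = 1/22 ≈ 0.045455
z = 0 (z = -8 + 8 = 0)
q(f) = -2 + √2*√f (q(f) = -2 + √(2*f) = -2 + √2*√f)
r(y, I) = 0
U(u) = u (U(u) = u + (-2 + √2*√2) = u + (-2 + 2) = u + 0 = u)
(r(g, 12) + U(-14))*(-283) = (0 - 14)*(-283) = -14*(-283) = 3962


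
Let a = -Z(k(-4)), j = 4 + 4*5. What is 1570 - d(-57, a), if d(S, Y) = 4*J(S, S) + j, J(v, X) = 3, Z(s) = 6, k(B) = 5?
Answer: 1534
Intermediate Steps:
j = 24 (j = 4 + 20 = 24)
a = -6 (a = -1*6 = -6)
d(S, Y) = 36 (d(S, Y) = 4*3 + 24 = 12 + 24 = 36)
1570 - d(-57, a) = 1570 - 1*36 = 1570 - 36 = 1534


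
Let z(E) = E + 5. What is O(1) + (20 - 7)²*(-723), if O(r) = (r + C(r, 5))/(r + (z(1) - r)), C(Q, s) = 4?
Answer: -733117/6 ≈ -1.2219e+5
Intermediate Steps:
z(E) = 5 + E
O(r) = ⅔ + r/6 (O(r) = (r + 4)/(r + ((5 + 1) - r)) = (4 + r)/(r + (6 - r)) = (4 + r)/6 = (4 + r)*(⅙) = ⅔ + r/6)
O(1) + (20 - 7)²*(-723) = (⅔ + (⅙)*1) + (20 - 7)²*(-723) = (⅔ + ⅙) + 13²*(-723) = ⅚ + 169*(-723) = ⅚ - 122187 = -733117/6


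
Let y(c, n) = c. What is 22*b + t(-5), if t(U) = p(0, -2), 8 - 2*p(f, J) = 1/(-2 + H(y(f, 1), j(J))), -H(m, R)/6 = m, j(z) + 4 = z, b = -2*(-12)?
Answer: 2129/4 ≈ 532.25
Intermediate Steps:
b = 24
j(z) = -4 + z
H(m, R) = -6*m
p(f, J) = 4 - 1/(2*(-2 - 6*f))
t(U) = 17/4 (t(U) = (17 + 48*0)/(4*(1 + 3*0)) = (17 + 0)/(4*(1 + 0)) = (¼)*17/1 = (¼)*1*17 = 17/4)
22*b + t(-5) = 22*24 + 17/4 = 528 + 17/4 = 2129/4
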